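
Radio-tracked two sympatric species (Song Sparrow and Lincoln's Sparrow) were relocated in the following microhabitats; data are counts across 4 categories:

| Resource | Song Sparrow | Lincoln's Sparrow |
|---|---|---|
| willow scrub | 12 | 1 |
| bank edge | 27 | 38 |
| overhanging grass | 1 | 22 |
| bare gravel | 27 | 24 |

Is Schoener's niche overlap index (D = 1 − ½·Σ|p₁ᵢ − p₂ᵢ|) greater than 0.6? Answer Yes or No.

Proportions for Song Sparrow (n=67): 12/67=0.1791, 27/67=0.4030, 1/67=0.0149, 27/67=0.4030
Proportions for Lincoln's Sparrow (n=85): 1/85=0.0118, 38/85=0.4471, 22/85=0.2588, 24/85=0.2824
Σ|p₁ᵢ − p₂ᵢ| = 0.1673 + 0.0441 + 0.2439 + 0.1206 = 0.5759
D = 1 − ½ × 0.5759 = 1 − 0.28795 = 0.71205
D = 0.71205 > 0.6 → Yes.

Yes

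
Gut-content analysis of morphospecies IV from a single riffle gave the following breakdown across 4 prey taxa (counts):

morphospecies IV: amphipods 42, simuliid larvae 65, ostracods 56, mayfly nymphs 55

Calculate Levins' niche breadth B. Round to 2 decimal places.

Proportions for morphospecies IV (n=218): 42/218=0.1927, 65/218=0.2982, 56/218=0.2569, 55/218=0.2523
Σpᵢ² = 0.1927² + 0.2982² + 0.2569² + 0.2523² = 0.037133 + 0.088923 + 0.065998 + 0.063655 = 0.255709
B = 1 / 0.255709 = 3.9107

3.91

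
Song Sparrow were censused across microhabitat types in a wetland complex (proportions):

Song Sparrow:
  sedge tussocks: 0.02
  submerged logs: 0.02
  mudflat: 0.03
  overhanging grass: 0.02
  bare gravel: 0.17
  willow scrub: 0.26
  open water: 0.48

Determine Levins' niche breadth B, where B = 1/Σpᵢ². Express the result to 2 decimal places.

3.04

Σpᵢ² = 0.02² + 0.02² + 0.03² + 0.02² + 0.17² + 0.26² + 0.48² = 0.0004 + 0.0004 + 0.0009 + 0.0004 + 0.0289 + 0.0676 + 0.2304 = 0.3290
B = 1 / 0.3290 = 3.0395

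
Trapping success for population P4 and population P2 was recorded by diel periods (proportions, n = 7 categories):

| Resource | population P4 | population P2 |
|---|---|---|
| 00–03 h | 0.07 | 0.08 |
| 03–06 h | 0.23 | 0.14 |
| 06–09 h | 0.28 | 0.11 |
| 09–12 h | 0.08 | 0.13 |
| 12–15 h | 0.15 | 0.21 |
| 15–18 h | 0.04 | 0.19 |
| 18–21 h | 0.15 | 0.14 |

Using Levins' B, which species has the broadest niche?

Σp_P4ᵢ² = 0.07² + 0.23² + 0.28² + 0.08² + 0.15² + 0.04² + 0.15² = 0.0049 + 0.0529 + 0.0784 + 0.0064 + 0.0225 + 0.0016 + 0.0225 = 0.1892
B_P4 = 1 / 0.1892 = 5.2854
Σp_P2ᵢ² = 0.08² + 0.14² + 0.11² + 0.13² + 0.21² + 0.19² + 0.14² = 0.0064 + 0.0196 + 0.0121 + 0.0169 + 0.0441 + 0.0361 + 0.0196 = 0.1548
B_P2 = 1 / 0.1548 = 6.4599
Highest B → broadest niche (most generalist): population P2 (B = 6.46).

population P2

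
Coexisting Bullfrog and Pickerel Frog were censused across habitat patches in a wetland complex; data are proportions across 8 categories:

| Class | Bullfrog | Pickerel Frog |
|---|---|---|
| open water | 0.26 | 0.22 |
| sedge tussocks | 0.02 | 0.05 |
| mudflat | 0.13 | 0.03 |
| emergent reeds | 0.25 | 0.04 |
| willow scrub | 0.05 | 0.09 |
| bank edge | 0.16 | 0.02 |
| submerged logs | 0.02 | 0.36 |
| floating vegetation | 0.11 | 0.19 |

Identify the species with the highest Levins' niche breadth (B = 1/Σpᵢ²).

Bullfrog

Σp_Bullᵢ² = 0.26² + 0.02² + 0.13² + 0.25² + 0.05² + 0.16² + 0.02² + 0.11² = 0.0676 + 0.0004 + 0.0169 + 0.0625 + 0.0025 + 0.0256 + 0.0004 + 0.0121 = 0.1880
B_Bull = 1 / 0.1880 = 5.3191
Σp_Frogᵢ² = 0.22² + 0.05² + 0.03² + 0.04² + 0.09² + 0.02² + 0.36² + 0.19² = 0.0484 + 0.0025 + 0.0009 + 0.0016 + 0.0081 + 0.0004 + 0.1296 + 0.0361 = 0.2276
B_Frog = 1 / 0.2276 = 4.3937
Highest B → broadest niche (most generalist): Bullfrog (B = 5.32).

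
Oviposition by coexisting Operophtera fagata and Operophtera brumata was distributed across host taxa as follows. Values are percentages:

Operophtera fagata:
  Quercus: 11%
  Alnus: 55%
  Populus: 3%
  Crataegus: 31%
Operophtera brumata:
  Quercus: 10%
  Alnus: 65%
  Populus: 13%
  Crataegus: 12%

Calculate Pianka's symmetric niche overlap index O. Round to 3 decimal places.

0.937

Convert percentages to proportions (divide by 100).
Σ p₁ᵢp₂ᵢ = 0.0110 + 0.3575 + 0.0039 + 0.0372 = 0.4096
Σp_1ᵢ² = 0.11² + 0.55² + 0.03² + 0.31² = 0.0121 + 0.3025 + 0.0009 + 0.0961 = 0.4116
Σp_2ᵢ² = 0.10² + 0.65² + 0.13² + 0.12² = 0.0100 + 0.4225 + 0.0169 + 0.0144 = 0.4638
O = 0.4096 / √(0.4116 × 0.4638) = 0.4096 / 0.436921 = 0.93747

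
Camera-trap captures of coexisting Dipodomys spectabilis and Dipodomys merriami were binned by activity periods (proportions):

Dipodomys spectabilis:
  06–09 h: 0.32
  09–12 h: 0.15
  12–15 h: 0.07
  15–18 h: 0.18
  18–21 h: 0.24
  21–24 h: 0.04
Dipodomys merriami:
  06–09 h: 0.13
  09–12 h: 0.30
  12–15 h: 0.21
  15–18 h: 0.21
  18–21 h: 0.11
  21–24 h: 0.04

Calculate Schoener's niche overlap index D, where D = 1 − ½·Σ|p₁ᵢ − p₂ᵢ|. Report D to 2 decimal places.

Σ|p₁ᵢ − p₂ᵢ| = 0.19 + 0.15 + 0.14 + 0.03 + 0.13 + 0.00 = 0.64
D = 1 − ½ × 0.64 = 1 − 0.320 = 0.6800

0.68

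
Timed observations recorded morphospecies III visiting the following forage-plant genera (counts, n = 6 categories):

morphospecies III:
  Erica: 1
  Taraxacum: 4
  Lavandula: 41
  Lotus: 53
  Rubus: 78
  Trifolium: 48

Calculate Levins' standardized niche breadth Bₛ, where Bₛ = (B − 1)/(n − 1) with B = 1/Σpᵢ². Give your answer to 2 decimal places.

0.59

Proportions for morphospecies III (n=225): 1/225=0.0044, 4/225=0.0178, 41/225=0.1822, 53/225=0.2356, 78/225=0.3467, 48/225=0.2133
Σpᵢ² = 0.0044² + 0.0178² + 0.1822² + 0.2356² + 0.3467² + 0.2133² = 0.000019 + 0.000317 + 0.033197 + 0.055507 + 0.120201 + 0.045497 = 0.254738
B = 1 / 0.254738 = 3.9256
Bₛ = (B − 1)/(n − 1) = (3.9256 − 1)/(6 − 1) = 2.9256/5 = 0.5851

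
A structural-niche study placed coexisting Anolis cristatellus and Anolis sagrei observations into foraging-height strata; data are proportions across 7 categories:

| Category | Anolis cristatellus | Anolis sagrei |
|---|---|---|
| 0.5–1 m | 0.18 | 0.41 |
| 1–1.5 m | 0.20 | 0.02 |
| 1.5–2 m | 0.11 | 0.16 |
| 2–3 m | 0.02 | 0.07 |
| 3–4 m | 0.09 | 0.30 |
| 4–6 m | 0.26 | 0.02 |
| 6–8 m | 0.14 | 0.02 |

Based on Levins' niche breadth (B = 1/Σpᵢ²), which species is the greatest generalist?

Anolis cristatellus

Σp_crisᵢ² = 0.18² + 0.20² + 0.11² + 0.02² + 0.09² + 0.26² + 0.14² = 0.0324 + 0.0400 + 0.0121 + 0.0004 + 0.0081 + 0.0676 + 0.0196 = 0.1802
B_cris = 1 / 0.1802 = 5.5494
Σp_sagrᵢ² = 0.41² + 0.02² + 0.16² + 0.07² + 0.30² + 0.02² + 0.02² = 0.1681 + 0.0004 + 0.0256 + 0.0049 + 0.0900 + 0.0004 + 0.0004 = 0.2898
B_sagr = 1 / 0.2898 = 3.4507
Highest B → broadest niche (most generalist): Anolis cristatellus (B = 5.55).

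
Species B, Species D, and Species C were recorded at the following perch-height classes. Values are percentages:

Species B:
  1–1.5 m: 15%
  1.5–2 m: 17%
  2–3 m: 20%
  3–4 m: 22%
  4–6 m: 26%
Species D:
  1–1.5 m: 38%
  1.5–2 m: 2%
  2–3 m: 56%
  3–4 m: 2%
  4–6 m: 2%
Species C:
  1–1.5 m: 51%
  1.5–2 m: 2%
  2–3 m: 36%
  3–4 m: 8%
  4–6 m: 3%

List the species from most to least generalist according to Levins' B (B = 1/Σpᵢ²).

Species B > Species C > Species D

Convert percentages to proportions (divide by 100).
Σp_Bᵢ² = 0.15² + 0.17² + 0.20² + 0.22² + 0.26² = 0.0225 + 0.0289 + 0.0400 + 0.0484 + 0.0676 = 0.2074
B_B = 1 / 0.2074 = 4.8216
Σp_Dᵢ² = 0.38² + 0.02² + 0.56² + 0.02² + 0.02² = 0.1444 + 0.0004 + 0.3136 + 0.0004 + 0.0004 = 0.4592
B_D = 1 / 0.4592 = 2.1777
Σp_Cᵢ² = 0.51² + 0.02² + 0.36² + 0.08² + 0.03² = 0.2601 + 0.0004 + 0.1296 + 0.0064 + 0.0009 = 0.3974
B_C = 1 / 0.3974 = 2.5164
Ranking by B (broadest → narrowest): Species B (4.82) > Species C (2.52) > Species D (2.18)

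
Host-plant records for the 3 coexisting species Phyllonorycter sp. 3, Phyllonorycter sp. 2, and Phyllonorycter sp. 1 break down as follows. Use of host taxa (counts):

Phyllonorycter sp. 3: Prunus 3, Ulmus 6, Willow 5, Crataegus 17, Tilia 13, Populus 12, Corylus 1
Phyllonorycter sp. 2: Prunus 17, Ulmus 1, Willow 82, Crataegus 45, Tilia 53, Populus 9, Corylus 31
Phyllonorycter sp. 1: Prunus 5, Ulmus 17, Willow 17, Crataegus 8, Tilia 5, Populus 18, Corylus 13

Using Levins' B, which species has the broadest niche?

Proportions for Phyllonorycter sp. 3 (n=57): 3/57=0.0526, 6/57=0.1053, 5/57=0.0877, 17/57=0.2982, 13/57=0.2281, 12/57=0.2105, 1/57=0.0175
Proportions for Phyllonorycter sp. 2 (n=238): 17/238=0.0714, 1/238=0.0042, 82/238=0.3445, 45/238=0.1891, 53/238=0.2227, 9/238=0.0378, 31/238=0.1303
Proportions for Phyllonorycter sp. 1 (n=83): 5/83=0.0602, 17/83=0.2048, 17/83=0.2048, 8/83=0.0964, 5/83=0.0602, 18/83=0.2169, 13/83=0.1566
Σp_3ᵢ² = 0.0526² + 0.1053² + 0.0877² + 0.2982² + 0.2281² + 0.2105² + 0.0175² = 0.002767 + 0.011088 + 0.007691 + 0.088923 + 0.052030 + 0.044310 + 0.000306 = 0.207115
B_3 = 1 / 0.207115 = 4.8282
Σp_2ᵢ² = 0.0714² + 0.0042² + 0.3445² + 0.1891² + 0.2227² + 0.0378² + 0.1303² = 0.005098 + 0.000018 + 0.118680 + 0.035759 + 0.049595 + 0.001429 + 0.016978 = 0.227557
B_2 = 1 / 0.227557 = 4.3945
Σp_1ᵢ² = 0.0602² + 0.2048² + 0.2048² + 0.0964² + 0.0602² + 0.2169² + 0.1566² = 0.003624 + 0.041943 + 0.041943 + 0.009293 + 0.003624 + 0.047046 + 0.024524 = 0.171997
B_1 = 1 / 0.171997 = 5.8141
Highest B → broadest niche (most generalist): Phyllonorycter sp. 1 (B = 5.81).

Phyllonorycter sp. 1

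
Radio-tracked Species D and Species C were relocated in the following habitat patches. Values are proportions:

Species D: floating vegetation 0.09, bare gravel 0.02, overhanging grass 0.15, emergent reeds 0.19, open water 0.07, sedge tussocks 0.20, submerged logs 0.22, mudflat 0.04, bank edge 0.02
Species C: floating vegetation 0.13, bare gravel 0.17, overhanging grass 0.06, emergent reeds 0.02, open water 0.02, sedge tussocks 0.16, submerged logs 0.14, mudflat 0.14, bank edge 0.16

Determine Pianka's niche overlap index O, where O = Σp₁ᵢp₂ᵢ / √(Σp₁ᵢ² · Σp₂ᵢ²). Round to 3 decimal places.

0.668

Σ p₁ᵢp₂ᵢ = 0.0117 + 0.0034 + 0.0090 + 0.0038 + 0.0014 + 0.0320 + 0.0308 + 0.0056 + 0.0032 = 0.1009
Σp_1ᵢ² = 0.09² + 0.02² + 0.15² + 0.19² + 0.07² + 0.20² + 0.22² + 0.04² + 0.02² = 0.0081 + 0.0004 + 0.0225 + 0.0361 + 0.0049 + 0.0400 + 0.0484 + 0.0016 + 0.0004 = 0.1624
Σp_2ᵢ² = 0.13² + 0.17² + 0.06² + 0.02² + 0.02² + 0.16² + 0.14² + 0.14² + 0.16² = 0.0169 + 0.0289 + 0.0036 + 0.0004 + 0.0004 + 0.0256 + 0.0196 + 0.0196 + 0.0256 = 0.1406
O = 0.1009 / √(0.1624 × 0.1406) = 0.1009 / 0.151107 = 0.66774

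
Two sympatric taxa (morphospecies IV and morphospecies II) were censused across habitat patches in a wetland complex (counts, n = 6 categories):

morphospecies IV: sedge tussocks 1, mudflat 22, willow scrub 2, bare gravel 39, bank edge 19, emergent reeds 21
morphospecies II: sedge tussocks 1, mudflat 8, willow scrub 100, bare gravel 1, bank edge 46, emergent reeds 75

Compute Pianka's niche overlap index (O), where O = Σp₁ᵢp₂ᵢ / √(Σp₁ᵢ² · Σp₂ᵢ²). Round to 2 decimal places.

Proportions for morphospecies IV (n=104): 1/104=0.0096, 22/104=0.2115, 2/104=0.0192, 39/104=0.3750, 19/104=0.1827, 21/104=0.2019
Proportions for morphospecies II (n=231): 1/231=0.0043, 8/231=0.0346, 100/231=0.4329, 1/231=0.0043, 46/231=0.1991, 75/231=0.3247
Σ p₁ᵢp₂ᵢ = 0.000041 + 0.007318 + 0.008312 + 0.001613 + 0.036376 + 0.065557 = 0.119217
Σp_1ᵢ² = 0.0096² + 0.2115² + 0.0192² + 0.3750² + 0.1827² + 0.2019² = 0.000092 + 0.044732 + 0.000369 + 0.140625 + 0.033379 + 0.040764 = 0.259961
Σp_2ᵢ² = 0.0043² + 0.0346² + 0.4329² + 0.0043² + 0.1991² + 0.3247² = 0.000018 + 0.001197 + 0.187402 + 0.000018 + 0.039641 + 0.105430 = 0.333706
O = 0.119217 / √(0.259961 × 0.333706) = 0.119217 / 0.2945345 = 0.4048

0.40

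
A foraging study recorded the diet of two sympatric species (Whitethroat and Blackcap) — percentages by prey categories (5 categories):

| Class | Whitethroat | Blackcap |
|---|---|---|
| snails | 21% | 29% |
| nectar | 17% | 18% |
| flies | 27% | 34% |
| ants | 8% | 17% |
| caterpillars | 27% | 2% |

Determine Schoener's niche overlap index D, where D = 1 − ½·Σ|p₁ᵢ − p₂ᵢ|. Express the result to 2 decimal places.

0.75

Convert percentages to proportions (divide by 100).
Σ|p₁ᵢ − p₂ᵢ| = 0.08 + 0.01 + 0.07 + 0.09 + 0.25 = 0.50
D = 1 − ½ × 0.50 = 1 − 0.250 = 0.7500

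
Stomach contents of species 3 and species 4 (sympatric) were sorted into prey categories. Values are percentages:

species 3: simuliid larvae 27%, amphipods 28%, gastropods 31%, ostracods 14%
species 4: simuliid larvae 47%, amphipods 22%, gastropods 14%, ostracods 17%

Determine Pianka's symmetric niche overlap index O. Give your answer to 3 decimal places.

0.878

Convert percentages to proportions (divide by 100).
Σ p₁ᵢp₂ᵢ = 0.1269 + 0.0616 + 0.0434 + 0.0238 = 0.2557
Σp_1ᵢ² = 0.27² + 0.28² + 0.31² + 0.14² = 0.0729 + 0.0784 + 0.0961 + 0.0196 = 0.2670
Σp_2ᵢ² = 0.47² + 0.22² + 0.14² + 0.17² = 0.2209 + 0.0484 + 0.0196 + 0.0289 = 0.3178
O = 0.2557 / √(0.2670 × 0.3178) = 0.2557 / 0.291295 = 0.87780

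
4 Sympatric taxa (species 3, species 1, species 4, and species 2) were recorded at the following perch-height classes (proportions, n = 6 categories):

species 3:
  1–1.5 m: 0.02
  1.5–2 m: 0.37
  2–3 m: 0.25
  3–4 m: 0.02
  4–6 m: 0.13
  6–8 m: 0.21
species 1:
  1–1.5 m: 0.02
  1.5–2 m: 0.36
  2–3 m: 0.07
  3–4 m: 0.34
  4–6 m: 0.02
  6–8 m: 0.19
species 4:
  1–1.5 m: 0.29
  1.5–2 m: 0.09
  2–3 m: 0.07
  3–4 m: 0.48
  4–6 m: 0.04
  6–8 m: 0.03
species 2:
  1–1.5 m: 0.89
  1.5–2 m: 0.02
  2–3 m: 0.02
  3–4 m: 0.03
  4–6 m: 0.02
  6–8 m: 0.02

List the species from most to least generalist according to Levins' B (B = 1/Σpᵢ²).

Σp_3ᵢ² = 0.02² + 0.37² + 0.25² + 0.02² + 0.13² + 0.21² = 0.0004 + 0.1369 + 0.0625 + 0.0004 + 0.0169 + 0.0441 = 0.2612
B_3 = 1 / 0.2612 = 3.8285
Σp_1ᵢ² = 0.02² + 0.36² + 0.07² + 0.34² + 0.02² + 0.19² = 0.0004 + 0.1296 + 0.0049 + 0.1156 + 0.0004 + 0.0361 = 0.2870
B_1 = 1 / 0.2870 = 3.4843
Σp_4ᵢ² = 0.29² + 0.09² + 0.07² + 0.48² + 0.04² + 0.03² = 0.0841 + 0.0081 + 0.0049 + 0.2304 + 0.0016 + 0.0009 = 0.3300
B_4 = 1 / 0.3300 = 3.0303
Σp_2ᵢ² = 0.89² + 0.02² + 0.02² + 0.03² + 0.02² + 0.02² = 0.7921 + 0.0004 + 0.0004 + 0.0009 + 0.0004 + 0.0004 = 0.7946
B_2 = 1 / 0.7946 = 1.2585
Ranking by B (broadest → narrowest): species 3 (3.83) > species 1 (3.48) > species 4 (3.03) > species 2 (1.26)

species 3 > species 1 > species 4 > species 2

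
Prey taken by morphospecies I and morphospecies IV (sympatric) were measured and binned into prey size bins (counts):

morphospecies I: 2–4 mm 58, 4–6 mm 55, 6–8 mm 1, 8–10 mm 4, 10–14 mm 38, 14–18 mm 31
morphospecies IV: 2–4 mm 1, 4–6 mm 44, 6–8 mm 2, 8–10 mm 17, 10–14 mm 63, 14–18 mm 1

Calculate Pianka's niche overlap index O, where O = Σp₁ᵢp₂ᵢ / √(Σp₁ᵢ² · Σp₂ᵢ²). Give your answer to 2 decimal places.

Proportions for morphospecies I (n=187): 58/187=0.3102, 55/187=0.2941, 1/187=0.0053, 4/187=0.0214, 38/187=0.2032, 31/187=0.1658
Proportions for morphospecies IV (n=128): 1/128=0.0078, 44/128=0.3438, 2/128=0.0156, 17/128=0.1328, 63/128=0.4922, 1/128=0.0078
Σ p₁ᵢp₂ᵢ = 0.002420 + 0.101112 + 0.000083 + 0.002842 + 0.100015 + 0.001293 = 0.207765
Σp_1ᵢ² = 0.3102² + 0.2941² + 0.0053² + 0.0214² + 0.2032² + 0.1658² = 0.096224 + 0.086495 + 0.000028 + 0.000458 + 0.041290 + 0.027490 = 0.251985
Σp_2ᵢ² = 0.0078² + 0.3438² + 0.0156² + 0.1328² + 0.4922² + 0.0078² = 0.000061 + 0.118198 + 0.000243 + 0.017636 + 0.242261 + 0.000061 = 0.378460
O = 0.207765 / √(0.251985 × 0.378460) = 0.207765 / 0.3088143 = 0.6728

0.67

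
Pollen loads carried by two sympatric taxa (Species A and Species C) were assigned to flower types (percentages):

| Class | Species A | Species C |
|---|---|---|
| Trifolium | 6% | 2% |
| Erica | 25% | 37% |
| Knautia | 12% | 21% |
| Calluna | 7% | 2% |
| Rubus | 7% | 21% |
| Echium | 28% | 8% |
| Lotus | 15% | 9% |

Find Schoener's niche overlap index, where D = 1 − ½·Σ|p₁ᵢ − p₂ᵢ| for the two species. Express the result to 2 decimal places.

Convert percentages to proportions (divide by 100).
Σ|p₁ᵢ − p₂ᵢ| = 0.04 + 0.12 + 0.09 + 0.05 + 0.14 + 0.20 + 0.06 = 0.70
D = 1 − ½ × 0.70 = 1 − 0.350 = 0.6500

0.65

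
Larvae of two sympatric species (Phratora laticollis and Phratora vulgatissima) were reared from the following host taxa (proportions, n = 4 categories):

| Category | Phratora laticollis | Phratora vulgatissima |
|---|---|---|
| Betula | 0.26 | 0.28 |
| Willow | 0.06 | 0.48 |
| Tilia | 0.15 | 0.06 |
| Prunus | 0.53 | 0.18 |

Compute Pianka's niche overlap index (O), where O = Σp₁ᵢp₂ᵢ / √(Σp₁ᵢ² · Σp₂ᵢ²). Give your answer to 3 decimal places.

Σ p₁ᵢp₂ᵢ = 0.0728 + 0.0288 + 0.0090 + 0.0954 = 0.2060
Σp_1ᵢ² = 0.26² + 0.06² + 0.15² + 0.53² = 0.0676 + 0.0036 + 0.0225 + 0.2809 = 0.3746
Σp_2ᵢ² = 0.28² + 0.48² + 0.06² + 0.18² = 0.0784 + 0.2304 + 0.0036 + 0.0324 = 0.3448
O = 0.2060 / √(0.3746 × 0.3448) = 0.2060 / 0.359391 = 0.57319

0.573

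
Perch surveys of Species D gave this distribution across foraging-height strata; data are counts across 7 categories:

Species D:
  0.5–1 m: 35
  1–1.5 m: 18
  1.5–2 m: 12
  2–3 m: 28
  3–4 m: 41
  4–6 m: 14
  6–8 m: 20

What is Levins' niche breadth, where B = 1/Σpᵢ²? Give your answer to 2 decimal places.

Proportions for Species D (n=168): 35/168=0.2083, 18/168=0.1071, 12/168=0.0714, 28/168=0.1667, 41/168=0.2440, 14/168=0.0833, 20/168=0.1190
Σpᵢ² = 0.2083² + 0.1071² + 0.0714² + 0.1667² + 0.2440² + 0.0833² + 0.1190² = 0.043389 + 0.011470 + 0.005098 + 0.027789 + 0.059536 + 0.006939 + 0.014161 = 0.168382
B = 1 / 0.168382 = 5.9389

5.94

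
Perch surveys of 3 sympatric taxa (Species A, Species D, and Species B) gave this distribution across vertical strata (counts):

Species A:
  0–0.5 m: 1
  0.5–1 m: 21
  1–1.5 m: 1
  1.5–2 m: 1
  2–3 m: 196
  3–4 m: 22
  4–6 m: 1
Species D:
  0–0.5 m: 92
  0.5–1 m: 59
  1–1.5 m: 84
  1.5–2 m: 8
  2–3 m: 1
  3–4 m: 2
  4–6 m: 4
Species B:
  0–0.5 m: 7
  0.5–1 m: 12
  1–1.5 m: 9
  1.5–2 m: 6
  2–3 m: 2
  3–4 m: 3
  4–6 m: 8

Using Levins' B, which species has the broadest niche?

Proportions for Species A (n=243): 1/243=0.0041, 21/243=0.0864, 1/243=0.0041, 1/243=0.0041, 196/243=0.8066, 22/243=0.0905, 1/243=0.0041
Proportions for Species D (n=250): 92/250=0.3680, 59/250=0.2360, 84/250=0.3360, 8/250=0.0320, 1/250=0.0040, 2/250=0.0080, 4/250=0.0160
Proportions for Species B (n=47): 7/47=0.1489, 12/47=0.2553, 9/47=0.1915, 6/47=0.1277, 2/47=0.0426, 3/47=0.0638, 8/47=0.1702
Σp_Aᵢ² = 0.0041² + 0.0864² + 0.0041² + 0.0041² + 0.8066² + 0.0905² + 0.0041² = 0.000017 + 0.007465 + 0.000017 + 0.000017 + 0.650604 + 0.008190 + 0.000017 = 0.666327
B_A = 1 / 0.666327 = 1.5008
Σp_Dᵢ² = 0.3680² + 0.2360² + 0.3360² + 0.0320² + 0.0040² + 0.0080² + 0.0160² = 0.135424 + 0.055696 + 0.112896 + 0.001024 + 0.000016 + 0.000064 + 0.000256 = 0.305376
B_D = 1 / 0.305376 = 3.2747
Σp_Bᵢ² = 0.1489² + 0.2553² + 0.1915² + 0.1277² + 0.0426² + 0.0638² + 0.1702² = 0.022171 + 0.065178 + 0.036672 + 0.016307 + 0.001815 + 0.004070 + 0.028968 = 0.175181
B_B = 1 / 0.175181 = 5.7084
Highest B → broadest niche (most generalist): Species B (B = 5.71).

Species B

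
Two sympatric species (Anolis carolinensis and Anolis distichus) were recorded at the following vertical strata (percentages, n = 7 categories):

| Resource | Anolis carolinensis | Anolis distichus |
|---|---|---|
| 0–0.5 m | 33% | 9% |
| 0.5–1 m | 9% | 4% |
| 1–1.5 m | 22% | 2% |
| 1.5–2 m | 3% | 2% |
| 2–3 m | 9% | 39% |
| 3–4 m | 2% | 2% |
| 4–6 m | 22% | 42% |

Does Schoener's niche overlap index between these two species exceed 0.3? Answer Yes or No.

Yes

Convert percentages to proportions (divide by 100).
Σ|p₁ᵢ − p₂ᵢ| = 0.24 + 0.05 + 0.20 + 0.01 + 0.30 + 0.00 + 0.20 = 1.00
D = 1 − ½ × 1.00 = 1 − 0.500 = 0.5000
D = 0.5000 > 0.3 → Yes.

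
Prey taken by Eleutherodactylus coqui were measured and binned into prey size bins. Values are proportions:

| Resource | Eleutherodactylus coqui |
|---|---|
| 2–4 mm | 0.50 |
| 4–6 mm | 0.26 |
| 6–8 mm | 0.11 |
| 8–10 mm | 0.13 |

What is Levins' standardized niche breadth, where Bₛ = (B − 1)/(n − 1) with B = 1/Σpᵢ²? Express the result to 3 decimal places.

0.628

Σpᵢ² = 0.50² + 0.26² + 0.11² + 0.13² = 0.2500 + 0.0676 + 0.0121 + 0.0169 = 0.3466
B = 1 / 0.3466 = 2.88517
Bₛ = (B − 1)/(n − 1) = (2.88517 − 1)/(4 − 1) = 1.88517/3 = 0.62839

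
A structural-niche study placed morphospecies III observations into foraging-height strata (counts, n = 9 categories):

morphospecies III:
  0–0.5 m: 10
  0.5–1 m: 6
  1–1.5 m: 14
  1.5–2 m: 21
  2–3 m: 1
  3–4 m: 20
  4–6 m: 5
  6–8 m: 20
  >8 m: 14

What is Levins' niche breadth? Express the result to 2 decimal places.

Proportions for morphospecies III (n=111): 10/111=0.0901, 6/111=0.0541, 14/111=0.1261, 21/111=0.1892, 1/111=0.0090, 20/111=0.1802, 5/111=0.0450, 20/111=0.1802, 14/111=0.1261
Σpᵢ² = 0.0901² + 0.0541² + 0.1261² + 0.1892² + 0.0090² + 0.1802² + 0.0450² + 0.1802² + 0.1261² = 0.008118 + 0.002927 + 0.015901 + 0.035797 + 0.000081 + 0.032472 + 0.002025 + 0.032472 + 0.015901 = 0.145694
B = 1 / 0.145694 = 6.8637

6.86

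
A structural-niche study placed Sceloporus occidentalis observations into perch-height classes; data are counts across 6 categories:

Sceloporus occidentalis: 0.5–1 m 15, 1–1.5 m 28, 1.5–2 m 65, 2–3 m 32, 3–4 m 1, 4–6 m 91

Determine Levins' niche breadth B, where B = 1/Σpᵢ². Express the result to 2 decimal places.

Proportions for Sceloporus occidentalis (n=232): 15/232=0.0647, 28/232=0.1207, 65/232=0.2802, 32/232=0.1379, 1/232=0.0043, 91/232=0.3922
Σpᵢ² = 0.0647² + 0.1207² + 0.2802² + 0.1379² + 0.0043² + 0.3922² = 0.004186 + 0.014568 + 0.078512 + 0.019016 + 0.000018 + 0.153821 = 0.270121
B = 1 / 0.270121 = 3.7020

3.70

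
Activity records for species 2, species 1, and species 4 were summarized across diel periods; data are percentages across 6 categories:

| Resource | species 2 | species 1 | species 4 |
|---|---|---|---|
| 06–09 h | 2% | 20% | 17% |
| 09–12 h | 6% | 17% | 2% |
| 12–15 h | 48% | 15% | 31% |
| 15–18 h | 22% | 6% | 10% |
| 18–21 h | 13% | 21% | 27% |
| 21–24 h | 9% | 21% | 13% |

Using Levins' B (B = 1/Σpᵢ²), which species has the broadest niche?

species 1

Convert percentages to proportions (divide by 100).
Σp_2ᵢ² = 0.02² + 0.06² + 0.48² + 0.22² + 0.13² + 0.09² = 0.0004 + 0.0036 + 0.2304 + 0.0484 + 0.0169 + 0.0081 = 0.3078
B_2 = 1 / 0.3078 = 3.2489
Σp_1ᵢ² = 0.20² + 0.17² + 0.15² + 0.06² + 0.21² + 0.21² = 0.0400 + 0.0289 + 0.0225 + 0.0036 + 0.0441 + 0.0441 = 0.1832
B_1 = 1 / 0.1832 = 5.4585
Σp_4ᵢ² = 0.17² + 0.02² + 0.31² + 0.10² + 0.27² + 0.13² = 0.0289 + 0.0004 + 0.0961 + 0.0100 + 0.0729 + 0.0169 = 0.2252
B_4 = 1 / 0.2252 = 4.4405
Highest B → broadest niche (most generalist): species 1 (B = 5.46).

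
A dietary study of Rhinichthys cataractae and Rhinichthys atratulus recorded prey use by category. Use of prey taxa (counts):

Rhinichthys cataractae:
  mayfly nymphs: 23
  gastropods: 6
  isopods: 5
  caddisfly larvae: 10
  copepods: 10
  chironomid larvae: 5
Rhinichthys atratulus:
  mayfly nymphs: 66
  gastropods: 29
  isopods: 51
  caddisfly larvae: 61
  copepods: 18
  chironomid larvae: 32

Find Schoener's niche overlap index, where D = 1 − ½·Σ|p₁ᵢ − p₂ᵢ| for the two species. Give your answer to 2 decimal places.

0.77

Proportions for Rhinichthys cataractae (n=59): 23/59=0.3898, 6/59=0.1017, 5/59=0.0847, 10/59=0.1695, 10/59=0.1695, 5/59=0.0847
Proportions for Rhinichthys atratulus (n=257): 66/257=0.2568, 29/257=0.1128, 51/257=0.1984, 61/257=0.2374, 18/257=0.0700, 32/257=0.1245
Σ|p₁ᵢ − p₂ᵢ| = 0.1330 + 0.0111 + 0.1137 + 0.0679 + 0.0995 + 0.0398 = 0.4650
D = 1 − ½ × 0.4650 = 1 − 0.23250 = 0.76750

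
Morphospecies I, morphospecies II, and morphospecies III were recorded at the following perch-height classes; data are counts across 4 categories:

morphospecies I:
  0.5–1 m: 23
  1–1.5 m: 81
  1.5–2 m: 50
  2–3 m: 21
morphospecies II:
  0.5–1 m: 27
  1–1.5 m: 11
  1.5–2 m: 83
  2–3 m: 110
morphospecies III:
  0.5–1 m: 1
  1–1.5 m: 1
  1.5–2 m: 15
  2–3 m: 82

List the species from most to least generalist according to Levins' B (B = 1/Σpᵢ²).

Proportions for morphospecies I (n=175): 23/175=0.1314, 81/175=0.4629, 50/175=0.2857, 21/175=0.1200
Proportions for morphospecies II (n=231): 27/231=0.1169, 11/231=0.0476, 83/231=0.3593, 110/231=0.4762
Proportions for morphospecies III (n=99): 1/99=0.0101, 1/99=0.0101, 15/99=0.1515, 82/99=0.8283
Σp_Iᵢ² = 0.1314² + 0.4629² + 0.2857² + 0.1200² = 0.017266 + 0.214276 + 0.081624 + 0.014400 = 0.327566
B_I = 1 / 0.327566 = 3.0528
Σp_IIᵢ² = 0.1169² + 0.0476² + 0.3593² + 0.4762² = 0.013666 + 0.002266 + 0.129096 + 0.226766 = 0.371794
B_II = 1 / 0.371794 = 2.6897
Σp_IIIᵢ² = 0.0101² + 0.0101² + 0.1515² + 0.8283² = 0.000102 + 0.000102 + 0.022952 + 0.686081 = 0.709237
B_III = 1 / 0.709237 = 1.4100
Ranking by B (broadest → narrowest): morphospecies I (3.05) > morphospecies II (2.69) > morphospecies III (1.41)

morphospecies I > morphospecies II > morphospecies III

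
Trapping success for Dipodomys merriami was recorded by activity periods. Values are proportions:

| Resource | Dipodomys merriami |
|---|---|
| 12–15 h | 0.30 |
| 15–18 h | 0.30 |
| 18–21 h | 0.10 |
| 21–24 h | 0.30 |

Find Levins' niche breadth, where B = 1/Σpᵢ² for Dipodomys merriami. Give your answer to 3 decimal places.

3.571

Σpᵢ² = 0.30² + 0.30² + 0.10² + 0.30² = 0.0900 + 0.0900 + 0.0100 + 0.0900 = 0.2800
B = 1 / 0.2800 = 3.57143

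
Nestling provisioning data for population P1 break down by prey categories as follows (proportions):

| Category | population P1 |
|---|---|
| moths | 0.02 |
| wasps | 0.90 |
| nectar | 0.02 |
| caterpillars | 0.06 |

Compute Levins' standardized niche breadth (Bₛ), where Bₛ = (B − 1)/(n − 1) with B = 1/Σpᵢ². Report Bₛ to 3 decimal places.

0.076

Σpᵢ² = 0.02² + 0.90² + 0.02² + 0.06² = 0.0004 + 0.8100 + 0.0004 + 0.0036 = 0.8144
B = 1 / 0.8144 = 1.22790
Bₛ = (B − 1)/(n − 1) = (1.22790 − 1)/(4 − 1) = 0.22790/3 = 0.07597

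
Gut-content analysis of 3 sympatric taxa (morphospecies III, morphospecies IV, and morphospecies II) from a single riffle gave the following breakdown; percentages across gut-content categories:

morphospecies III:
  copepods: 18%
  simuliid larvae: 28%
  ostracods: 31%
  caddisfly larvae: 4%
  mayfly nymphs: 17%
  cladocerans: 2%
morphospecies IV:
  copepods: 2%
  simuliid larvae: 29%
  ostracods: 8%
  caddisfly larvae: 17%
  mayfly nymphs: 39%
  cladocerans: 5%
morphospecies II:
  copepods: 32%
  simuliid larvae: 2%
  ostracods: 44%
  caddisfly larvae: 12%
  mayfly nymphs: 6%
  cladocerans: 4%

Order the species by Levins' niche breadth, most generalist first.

Convert percentages to proportions (divide by 100).
Σp_IIIᵢ² = 0.18² + 0.28² + 0.31² + 0.04² + 0.17² + 0.02² = 0.0324 + 0.0784 + 0.0961 + 0.0016 + 0.0289 + 0.0004 = 0.2378
B_III = 1 / 0.2378 = 4.2052
Σp_IVᵢ² = 0.02² + 0.29² + 0.08² + 0.17² + 0.39² + 0.05² = 0.0004 + 0.0841 + 0.0064 + 0.0289 + 0.1521 + 0.0025 = 0.2744
B_IV = 1 / 0.2744 = 3.6443
Σp_IIᵢ² = 0.32² + 0.02² + 0.44² + 0.12² + 0.06² + 0.04² = 0.1024 + 0.0004 + 0.1936 + 0.0144 + 0.0036 + 0.0016 = 0.3160
B_II = 1 / 0.3160 = 3.1646
Ranking by B (broadest → narrowest): morphospecies III (4.21) > morphospecies IV (3.64) > morphospecies II (3.16)

morphospecies III > morphospecies IV > morphospecies II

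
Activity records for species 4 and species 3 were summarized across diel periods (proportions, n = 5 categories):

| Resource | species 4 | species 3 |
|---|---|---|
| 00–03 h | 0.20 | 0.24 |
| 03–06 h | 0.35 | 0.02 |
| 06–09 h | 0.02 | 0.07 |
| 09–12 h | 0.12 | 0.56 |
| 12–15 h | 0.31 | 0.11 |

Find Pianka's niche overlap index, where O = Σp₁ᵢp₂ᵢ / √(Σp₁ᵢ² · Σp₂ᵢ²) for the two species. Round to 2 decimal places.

0.48

Σ p₁ᵢp₂ᵢ = 0.0480 + 0.0070 + 0.0014 + 0.0672 + 0.0341 = 0.1577
Σp_1ᵢ² = 0.20² + 0.35² + 0.02² + 0.12² + 0.31² = 0.0400 + 0.1225 + 0.0004 + 0.0144 + 0.0961 = 0.2734
Σp_2ᵢ² = 0.24² + 0.02² + 0.07² + 0.56² + 0.11² = 0.0576 + 0.0004 + 0.0049 + 0.3136 + 0.0121 = 0.3886
O = 0.1577 / √(0.2734 × 0.3886) = 0.1577 / 0.32595 = 0.4838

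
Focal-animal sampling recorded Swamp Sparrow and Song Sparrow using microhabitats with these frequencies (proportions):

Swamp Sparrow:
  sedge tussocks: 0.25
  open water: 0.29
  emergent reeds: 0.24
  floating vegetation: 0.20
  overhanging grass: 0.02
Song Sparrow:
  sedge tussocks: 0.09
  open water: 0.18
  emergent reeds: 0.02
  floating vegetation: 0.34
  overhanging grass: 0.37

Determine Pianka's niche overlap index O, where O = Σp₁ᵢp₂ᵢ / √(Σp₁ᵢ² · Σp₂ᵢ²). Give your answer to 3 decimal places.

Σ p₁ᵢp₂ᵢ = 0.0225 + 0.0522 + 0.0048 + 0.0680 + 0.0074 = 0.1549
Σp_1ᵢ² = 0.25² + 0.29² + 0.24² + 0.20² + 0.02² = 0.0625 + 0.0841 + 0.0576 + 0.0400 + 0.0004 = 0.2446
Σp_2ᵢ² = 0.09² + 0.18² + 0.02² + 0.34² + 0.37² = 0.0081 + 0.0324 + 0.0004 + 0.1156 + 0.1369 = 0.2934
O = 0.1549 / √(0.2446 × 0.2934) = 0.1549 / 0.267891 = 0.57822

0.578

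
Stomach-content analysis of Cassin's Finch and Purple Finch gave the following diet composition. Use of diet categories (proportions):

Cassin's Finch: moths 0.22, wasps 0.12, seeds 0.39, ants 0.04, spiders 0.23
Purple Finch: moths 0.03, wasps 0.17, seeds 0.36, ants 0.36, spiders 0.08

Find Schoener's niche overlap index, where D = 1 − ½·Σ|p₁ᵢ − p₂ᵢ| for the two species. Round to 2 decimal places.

0.63

Σ|p₁ᵢ − p₂ᵢ| = 0.19 + 0.05 + 0.03 + 0.32 + 0.15 = 0.74
D = 1 − ½ × 0.74 = 1 − 0.370 = 0.6300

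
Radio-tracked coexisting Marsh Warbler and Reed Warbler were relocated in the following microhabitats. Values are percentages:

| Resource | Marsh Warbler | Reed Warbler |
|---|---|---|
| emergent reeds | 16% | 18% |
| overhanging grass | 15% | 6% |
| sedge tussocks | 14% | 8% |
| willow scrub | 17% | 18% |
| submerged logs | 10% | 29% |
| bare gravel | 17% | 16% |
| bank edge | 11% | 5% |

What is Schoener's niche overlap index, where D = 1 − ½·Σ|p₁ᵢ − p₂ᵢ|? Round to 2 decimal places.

0.78

Convert percentages to proportions (divide by 100).
Σ|p₁ᵢ − p₂ᵢ| = 0.02 + 0.09 + 0.06 + 0.01 + 0.19 + 0.01 + 0.06 = 0.44
D = 1 − ½ × 0.44 = 1 − 0.220 = 0.7800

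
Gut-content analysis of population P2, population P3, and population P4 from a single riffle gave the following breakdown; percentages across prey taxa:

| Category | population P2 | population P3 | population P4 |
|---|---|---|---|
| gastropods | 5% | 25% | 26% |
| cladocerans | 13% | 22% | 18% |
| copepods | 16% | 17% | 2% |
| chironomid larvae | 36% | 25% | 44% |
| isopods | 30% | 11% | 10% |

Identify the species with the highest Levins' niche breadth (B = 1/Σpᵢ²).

Convert percentages to proportions (divide by 100).
Σp_P2ᵢ² = 0.05² + 0.13² + 0.16² + 0.36² + 0.30² = 0.0025 + 0.0169 + 0.0256 + 0.1296 + 0.0900 = 0.2646
B_P2 = 1 / 0.2646 = 3.7793
Σp_P3ᵢ² = 0.25² + 0.22² + 0.17² + 0.25² + 0.11² = 0.0625 + 0.0484 + 0.0289 + 0.0625 + 0.0121 = 0.2144
B_P3 = 1 / 0.2144 = 4.6642
Σp_P4ᵢ² = 0.26² + 0.18² + 0.02² + 0.44² + 0.10² = 0.0676 + 0.0324 + 0.0004 + 0.1936 + 0.0100 = 0.3040
B_P4 = 1 / 0.3040 = 3.2895
Highest B → broadest niche (most generalist): population P3 (B = 4.66).

population P3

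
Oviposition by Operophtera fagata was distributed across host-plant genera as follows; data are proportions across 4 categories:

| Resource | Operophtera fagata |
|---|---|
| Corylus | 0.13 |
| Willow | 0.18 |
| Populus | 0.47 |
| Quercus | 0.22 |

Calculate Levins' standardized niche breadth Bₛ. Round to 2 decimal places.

0.71

Σpᵢ² = 0.13² + 0.18² + 0.47² + 0.22² = 0.0169 + 0.0324 + 0.2209 + 0.0484 = 0.3186
B = 1 / 0.3186 = 3.1387
Bₛ = (B − 1)/(n − 1) = (3.1387 − 1)/(4 − 1) = 2.1387/3 = 0.7129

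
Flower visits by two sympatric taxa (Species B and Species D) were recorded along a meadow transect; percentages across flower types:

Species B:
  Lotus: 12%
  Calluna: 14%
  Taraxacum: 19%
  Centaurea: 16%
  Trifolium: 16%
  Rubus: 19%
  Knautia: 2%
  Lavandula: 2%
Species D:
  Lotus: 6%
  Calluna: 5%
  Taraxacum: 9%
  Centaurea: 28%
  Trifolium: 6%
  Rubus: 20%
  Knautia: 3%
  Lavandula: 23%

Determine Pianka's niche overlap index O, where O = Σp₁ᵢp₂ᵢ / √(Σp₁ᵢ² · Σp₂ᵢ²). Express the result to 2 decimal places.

Convert percentages to proportions (divide by 100).
Σ p₁ᵢp₂ᵢ = 0.0072 + 0.0070 + 0.0171 + 0.0448 + 0.0096 + 0.0380 + 0.0006 + 0.0046 = 0.1289
Σp_1ᵢ² = 0.12² + 0.14² + 0.19² + 0.16² + 0.16² + 0.19² + 0.02² + 0.02² = 0.0144 + 0.0196 + 0.0361 + 0.0256 + 0.0256 + 0.0361 + 0.0004 + 0.0004 = 0.1582
Σp_2ᵢ² = 0.06² + 0.05² + 0.09² + 0.28² + 0.06² + 0.20² + 0.03² + 0.23² = 0.0036 + 0.0025 + 0.0081 + 0.0784 + 0.0036 + 0.0400 + 0.0009 + 0.0529 = 0.1900
O = 0.1289 / √(0.1582 × 0.1900) = 0.1289 / 0.17337 = 0.7435

0.74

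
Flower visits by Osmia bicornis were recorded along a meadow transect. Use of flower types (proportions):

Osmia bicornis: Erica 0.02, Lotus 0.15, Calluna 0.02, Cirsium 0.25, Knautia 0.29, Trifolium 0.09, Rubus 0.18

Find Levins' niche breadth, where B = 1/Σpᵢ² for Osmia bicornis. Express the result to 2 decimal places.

4.75

Σpᵢ² = 0.02² + 0.15² + 0.02² + 0.25² + 0.29² + 0.09² + 0.18² = 0.0004 + 0.0225 + 0.0004 + 0.0625 + 0.0841 + 0.0081 + 0.0324 = 0.2104
B = 1 / 0.2104 = 4.7529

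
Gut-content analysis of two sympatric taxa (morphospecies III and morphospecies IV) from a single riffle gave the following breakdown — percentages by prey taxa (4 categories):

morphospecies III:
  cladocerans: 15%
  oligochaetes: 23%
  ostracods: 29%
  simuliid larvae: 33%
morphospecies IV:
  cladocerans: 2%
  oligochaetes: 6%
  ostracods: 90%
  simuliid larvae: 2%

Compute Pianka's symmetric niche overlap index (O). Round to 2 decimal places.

0.61

Convert percentages to proportions (divide by 100).
Σ p₁ᵢp₂ᵢ = 0.0030 + 0.0138 + 0.2610 + 0.0066 = 0.2844
Σp_1ᵢ² = 0.15² + 0.23² + 0.29² + 0.33² = 0.0225 + 0.0529 + 0.0841 + 0.1089 = 0.2684
Σp_2ᵢ² = 0.02² + 0.06² + 0.90² + 0.02² = 0.0004 + 0.0036 + 0.8100 + 0.0004 = 0.8144
O = 0.2844 / √(0.2684 × 0.8144) = 0.2844 / 0.46753 = 0.6083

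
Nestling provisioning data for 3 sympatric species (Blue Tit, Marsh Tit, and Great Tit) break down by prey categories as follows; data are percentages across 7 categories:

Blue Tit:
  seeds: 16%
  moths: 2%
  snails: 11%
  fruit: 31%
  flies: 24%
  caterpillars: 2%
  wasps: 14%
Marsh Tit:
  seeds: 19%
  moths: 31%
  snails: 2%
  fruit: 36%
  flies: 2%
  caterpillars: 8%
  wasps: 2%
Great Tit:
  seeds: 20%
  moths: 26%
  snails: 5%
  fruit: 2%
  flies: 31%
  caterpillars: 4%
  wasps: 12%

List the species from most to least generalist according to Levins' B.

Convert percentages to proportions (divide by 100).
Σp_Blueᵢ² = 0.16² + 0.02² + 0.11² + 0.31² + 0.24² + 0.02² + 0.14² = 0.0256 + 0.0004 + 0.0121 + 0.0961 + 0.0576 + 0.0004 + 0.0196 = 0.2118
B_Blue = 1 / 0.2118 = 4.7214
Σp_Marsᵢ² = 0.19² + 0.31² + 0.02² + 0.36² + 0.02² + 0.08² + 0.02² = 0.0361 + 0.0961 + 0.0004 + 0.1296 + 0.0004 + 0.0064 + 0.0004 = 0.2694
B_Mars = 1 / 0.2694 = 3.7120
Σp_Greaᵢ² = 0.20² + 0.26² + 0.05² + 0.02² + 0.31² + 0.04² + 0.12² = 0.0400 + 0.0676 + 0.0025 + 0.0004 + 0.0961 + 0.0016 + 0.0144 = 0.2226
B_Grea = 1 / 0.2226 = 4.4924
Ranking by B (broadest → narrowest): Blue Tit (4.72) > Great Tit (4.49) > Marsh Tit (3.71)

Blue Tit > Great Tit > Marsh Tit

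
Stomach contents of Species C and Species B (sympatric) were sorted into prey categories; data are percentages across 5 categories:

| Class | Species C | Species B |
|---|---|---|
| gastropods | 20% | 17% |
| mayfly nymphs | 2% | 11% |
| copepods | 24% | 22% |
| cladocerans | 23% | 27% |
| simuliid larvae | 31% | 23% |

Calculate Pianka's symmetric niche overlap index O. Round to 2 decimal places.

0.96

Convert percentages to proportions (divide by 100).
Σ p₁ᵢp₂ᵢ = 0.0340 + 0.0022 + 0.0528 + 0.0621 + 0.0713 = 0.2224
Σp_1ᵢ² = 0.20² + 0.02² + 0.24² + 0.23² + 0.31² = 0.0400 + 0.0004 + 0.0576 + 0.0529 + 0.0961 = 0.2470
Σp_2ᵢ² = 0.17² + 0.11² + 0.22² + 0.27² + 0.23² = 0.0289 + 0.0121 + 0.0484 + 0.0729 + 0.0529 = 0.2152
O = 0.2224 / √(0.2470 × 0.2152) = 0.2224 / 0.23055 = 0.9646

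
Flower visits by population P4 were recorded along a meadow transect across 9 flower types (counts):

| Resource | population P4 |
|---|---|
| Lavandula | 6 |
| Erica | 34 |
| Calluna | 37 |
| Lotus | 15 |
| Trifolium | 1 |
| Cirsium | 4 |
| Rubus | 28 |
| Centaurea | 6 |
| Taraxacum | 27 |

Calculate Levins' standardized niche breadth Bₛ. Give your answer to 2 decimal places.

0.59

Proportions for population P4 (n=158): 6/158=0.0380, 34/158=0.2152, 37/158=0.2342, 15/158=0.0949, 1/158=0.0063, 4/158=0.0253, 28/158=0.1772, 6/158=0.0380, 27/158=0.1709
Σpᵢ² = 0.0380² + 0.2152² + 0.2342² + 0.0949² + 0.0063² + 0.0253² + 0.1772² + 0.0380² + 0.1709² = 0.001444 + 0.046311 + 0.054850 + 0.009006 + 0.000040 + 0.000640 + 0.031400 + 0.001444 + 0.029207 = 0.174342
B = 1 / 0.174342 = 5.7359
Bₛ = (B − 1)/(n − 1) = (5.7359 − 1)/(9 − 1) = 4.7359/8 = 0.5920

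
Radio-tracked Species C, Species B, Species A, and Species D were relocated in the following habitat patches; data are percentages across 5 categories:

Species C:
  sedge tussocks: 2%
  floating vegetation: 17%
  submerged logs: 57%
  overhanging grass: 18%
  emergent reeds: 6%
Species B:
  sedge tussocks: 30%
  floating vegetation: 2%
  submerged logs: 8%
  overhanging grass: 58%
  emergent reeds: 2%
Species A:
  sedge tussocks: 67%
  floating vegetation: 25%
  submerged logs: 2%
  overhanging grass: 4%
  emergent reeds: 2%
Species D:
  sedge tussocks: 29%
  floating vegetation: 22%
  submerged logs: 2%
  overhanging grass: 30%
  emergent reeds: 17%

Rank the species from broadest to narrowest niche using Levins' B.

Convert percentages to proportions (divide by 100).
Σp_Cᵢ² = 0.02² + 0.17² + 0.57² + 0.18² + 0.06² = 0.0004 + 0.0289 + 0.3249 + 0.0324 + 0.0036 = 0.3902
B_C = 1 / 0.3902 = 2.5628
Σp_Bᵢ² = 0.30² + 0.02² + 0.08² + 0.58² + 0.02² = 0.0900 + 0.0004 + 0.0064 + 0.3364 + 0.0004 = 0.4336
B_B = 1 / 0.4336 = 2.3063
Σp_Aᵢ² = 0.67² + 0.25² + 0.02² + 0.04² + 0.02² = 0.4489 + 0.0625 + 0.0004 + 0.0016 + 0.0004 = 0.5138
B_A = 1 / 0.5138 = 1.9463
Σp_Dᵢ² = 0.29² + 0.22² + 0.02² + 0.30² + 0.17² = 0.0841 + 0.0484 + 0.0004 + 0.0900 + 0.0289 = 0.2518
B_D = 1 / 0.2518 = 3.9714
Ranking by B (broadest → narrowest): Species D (3.97) > Species C (2.56) > Species B (2.31) > Species A (1.95)

Species D > Species C > Species B > Species A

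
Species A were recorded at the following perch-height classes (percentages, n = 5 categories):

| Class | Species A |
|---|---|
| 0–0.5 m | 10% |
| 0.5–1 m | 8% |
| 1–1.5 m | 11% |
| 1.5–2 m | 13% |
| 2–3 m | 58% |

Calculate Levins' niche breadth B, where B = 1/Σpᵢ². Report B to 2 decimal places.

2.62

Convert percentages to proportions (divide by 100).
Σpᵢ² = 0.10² + 0.08² + 0.11² + 0.13² + 0.58² = 0.0100 + 0.0064 + 0.0121 + 0.0169 + 0.3364 = 0.3818
B = 1 / 0.3818 = 2.6192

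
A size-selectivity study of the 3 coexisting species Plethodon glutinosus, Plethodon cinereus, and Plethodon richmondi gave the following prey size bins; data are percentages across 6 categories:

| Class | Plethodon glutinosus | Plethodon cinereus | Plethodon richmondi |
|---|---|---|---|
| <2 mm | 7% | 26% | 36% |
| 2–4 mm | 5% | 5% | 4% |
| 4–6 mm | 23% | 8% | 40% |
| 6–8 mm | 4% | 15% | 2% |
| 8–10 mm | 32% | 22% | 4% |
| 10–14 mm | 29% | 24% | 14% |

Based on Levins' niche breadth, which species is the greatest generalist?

Convert percentages to proportions (divide by 100).
Σp_glutᵢ² = 0.07² + 0.05² + 0.23² + 0.04² + 0.32² + 0.29² = 0.0049 + 0.0025 + 0.0529 + 0.0016 + 0.1024 + 0.0841 = 0.2484
B_glut = 1 / 0.2484 = 4.0258
Σp_cineᵢ² = 0.26² + 0.05² + 0.08² + 0.15² + 0.22² + 0.24² = 0.0676 + 0.0025 + 0.0064 + 0.0225 + 0.0484 + 0.0576 = 0.2050
B_cine = 1 / 0.2050 = 4.8780
Σp_richᵢ² = 0.36² + 0.04² + 0.40² + 0.02² + 0.04² + 0.14² = 0.1296 + 0.0016 + 0.1600 + 0.0004 + 0.0016 + 0.0196 = 0.3128
B_rich = 1 / 0.3128 = 3.1969
Highest B → broadest niche (most generalist): Plethodon cinereus (B = 4.88).

Plethodon cinereus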